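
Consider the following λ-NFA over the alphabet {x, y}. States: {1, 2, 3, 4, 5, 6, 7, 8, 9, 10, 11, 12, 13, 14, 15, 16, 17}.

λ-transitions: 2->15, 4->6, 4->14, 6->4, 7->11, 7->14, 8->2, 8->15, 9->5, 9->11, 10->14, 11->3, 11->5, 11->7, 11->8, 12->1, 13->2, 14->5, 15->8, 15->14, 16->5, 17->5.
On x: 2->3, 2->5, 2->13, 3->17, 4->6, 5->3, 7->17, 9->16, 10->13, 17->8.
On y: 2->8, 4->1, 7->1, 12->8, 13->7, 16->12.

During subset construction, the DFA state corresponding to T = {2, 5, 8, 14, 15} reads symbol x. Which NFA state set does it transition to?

{2, 3, 5, 8, 13, 14, 15}

2 on x → {3, 5, 13}.
5 on x → {3}.
No x-transition from 8, 14, 15.
Union after reading x: {3, 5, 13}.
Now take the λ-closure:
From 13 via λ: add 2.
From 2 via λ: add 15.
From 15 via λ: add 8, 14.
No new states can be added; the closed set is {2, 3, 5, 8, 13, 14, 15}.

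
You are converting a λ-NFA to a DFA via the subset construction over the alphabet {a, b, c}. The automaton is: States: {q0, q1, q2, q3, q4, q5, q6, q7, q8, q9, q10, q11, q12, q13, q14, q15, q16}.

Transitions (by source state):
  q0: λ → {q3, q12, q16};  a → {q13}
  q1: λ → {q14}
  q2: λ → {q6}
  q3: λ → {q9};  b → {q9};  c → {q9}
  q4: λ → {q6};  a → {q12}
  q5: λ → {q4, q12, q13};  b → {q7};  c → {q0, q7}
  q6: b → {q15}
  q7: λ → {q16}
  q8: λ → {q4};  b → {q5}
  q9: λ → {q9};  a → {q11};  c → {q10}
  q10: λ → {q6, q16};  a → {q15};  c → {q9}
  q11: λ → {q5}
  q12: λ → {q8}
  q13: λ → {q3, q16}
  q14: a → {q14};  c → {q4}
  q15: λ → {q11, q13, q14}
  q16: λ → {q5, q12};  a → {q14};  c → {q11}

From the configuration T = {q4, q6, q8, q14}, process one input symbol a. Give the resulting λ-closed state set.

q4 on a → {q12}.
q14 on a → {q14}.
No a-transition from q6, q8.
Union after reading a: {q12, q14}.
Now take the λ-closure:
From q12 via λ: add q8.
From q8 via λ: add q4.
From q4 via λ: add q6.
No new states can be added; the closed set is {q4, q6, q8, q12, q14}.

{q4, q6, q8, q12, q14}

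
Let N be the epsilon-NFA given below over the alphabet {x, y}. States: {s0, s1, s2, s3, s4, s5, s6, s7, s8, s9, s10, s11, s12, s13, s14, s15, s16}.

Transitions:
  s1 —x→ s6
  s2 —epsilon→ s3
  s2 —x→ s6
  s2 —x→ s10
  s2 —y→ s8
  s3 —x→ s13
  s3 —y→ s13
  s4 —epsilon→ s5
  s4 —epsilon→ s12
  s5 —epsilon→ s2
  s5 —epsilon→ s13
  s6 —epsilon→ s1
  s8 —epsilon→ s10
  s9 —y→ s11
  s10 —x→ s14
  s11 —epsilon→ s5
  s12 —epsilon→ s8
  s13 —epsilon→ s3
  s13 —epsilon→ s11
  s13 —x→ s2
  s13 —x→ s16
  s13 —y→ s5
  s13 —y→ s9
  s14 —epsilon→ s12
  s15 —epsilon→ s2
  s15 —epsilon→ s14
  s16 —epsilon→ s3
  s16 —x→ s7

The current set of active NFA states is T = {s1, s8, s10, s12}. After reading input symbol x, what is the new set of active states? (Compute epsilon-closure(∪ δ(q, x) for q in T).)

s1 on x → {s6}.
s10 on x → {s14}.
No x-transition from s8, s12.
Union after reading x: {s6, s14}.
Now take the epsilon-closure:
From s6 via epsilon: add s1.
From s14 via epsilon: add s12.
From s12 via epsilon: add s8.
From s8 via epsilon: add s10.
No new states can be added; the closed set is {s1, s6, s8, s10, s12, s14}.

{s1, s6, s8, s10, s12, s14}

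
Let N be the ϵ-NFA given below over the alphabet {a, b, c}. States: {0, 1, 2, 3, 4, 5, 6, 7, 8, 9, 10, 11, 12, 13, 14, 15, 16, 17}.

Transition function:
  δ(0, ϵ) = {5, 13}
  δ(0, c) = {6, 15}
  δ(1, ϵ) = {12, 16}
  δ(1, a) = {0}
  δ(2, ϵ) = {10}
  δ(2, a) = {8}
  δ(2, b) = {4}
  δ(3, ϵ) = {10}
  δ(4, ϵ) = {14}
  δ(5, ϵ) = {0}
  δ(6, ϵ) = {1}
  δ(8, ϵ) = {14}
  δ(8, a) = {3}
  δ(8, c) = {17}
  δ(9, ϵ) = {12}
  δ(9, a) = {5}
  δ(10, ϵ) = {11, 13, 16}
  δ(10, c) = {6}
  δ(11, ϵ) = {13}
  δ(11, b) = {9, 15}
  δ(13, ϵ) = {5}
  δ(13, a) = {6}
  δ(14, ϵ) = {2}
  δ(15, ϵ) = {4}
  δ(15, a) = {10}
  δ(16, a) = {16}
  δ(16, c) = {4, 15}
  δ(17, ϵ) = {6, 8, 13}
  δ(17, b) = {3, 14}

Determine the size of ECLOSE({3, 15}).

Start with {3, 15}.
From 3 via ϵ: add 10.
From 15 via ϵ: add 4.
From 4 via ϵ: add 14.
From 10 via ϵ: add 11, 13, 16.
From 13 via ϵ: add 5.
From 14 via ϵ: add 2.
From 5 via ϵ: add 0.
ϵ-closure = {0, 2, 3, 4, 5, 10, 11, 13, 14, 15, 16}, which has 11 states.

11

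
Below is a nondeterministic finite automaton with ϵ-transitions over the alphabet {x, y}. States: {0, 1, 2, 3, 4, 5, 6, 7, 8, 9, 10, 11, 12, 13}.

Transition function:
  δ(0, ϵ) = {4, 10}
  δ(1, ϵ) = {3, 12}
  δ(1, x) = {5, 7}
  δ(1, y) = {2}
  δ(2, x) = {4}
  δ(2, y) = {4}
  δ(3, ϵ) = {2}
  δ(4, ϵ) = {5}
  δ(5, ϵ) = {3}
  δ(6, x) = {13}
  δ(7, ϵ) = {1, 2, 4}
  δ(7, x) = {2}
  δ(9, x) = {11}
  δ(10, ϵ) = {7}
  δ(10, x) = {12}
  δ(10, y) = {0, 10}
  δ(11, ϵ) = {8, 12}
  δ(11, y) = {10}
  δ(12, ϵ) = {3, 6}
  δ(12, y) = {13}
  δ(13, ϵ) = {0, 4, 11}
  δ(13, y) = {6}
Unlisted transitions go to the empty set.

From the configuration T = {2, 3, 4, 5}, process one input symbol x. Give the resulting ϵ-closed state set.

{2, 3, 4, 5}

2 on x → {4}.
No x-transition from 3, 4, 5.
Union after reading x: {4}.
Now take the ϵ-closure:
From 4 via ϵ: add 5.
From 5 via ϵ: add 3.
From 3 via ϵ: add 2.
No new states can be added; the closed set is {2, 3, 4, 5}.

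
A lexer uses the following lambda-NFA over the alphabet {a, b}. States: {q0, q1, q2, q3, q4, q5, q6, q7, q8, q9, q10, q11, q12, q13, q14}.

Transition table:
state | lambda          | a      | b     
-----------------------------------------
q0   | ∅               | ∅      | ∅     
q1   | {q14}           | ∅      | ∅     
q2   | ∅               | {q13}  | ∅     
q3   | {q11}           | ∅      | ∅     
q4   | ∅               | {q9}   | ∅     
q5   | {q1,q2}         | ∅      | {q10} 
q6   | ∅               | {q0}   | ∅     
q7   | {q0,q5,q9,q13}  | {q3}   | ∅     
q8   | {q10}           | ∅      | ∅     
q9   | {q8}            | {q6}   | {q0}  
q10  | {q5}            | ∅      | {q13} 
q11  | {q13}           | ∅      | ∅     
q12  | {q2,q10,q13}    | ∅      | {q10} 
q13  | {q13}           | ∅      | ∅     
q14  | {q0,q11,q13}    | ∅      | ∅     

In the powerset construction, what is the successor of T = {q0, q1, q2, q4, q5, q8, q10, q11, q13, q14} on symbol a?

{q0, q1, q2, q5, q8, q9, q10, q11, q13, q14}

q2 on a → {q13}.
q4 on a → {q9}.
No a-transition from q0, q1, q5, q8, q10, q11, q13, q14.
Union after reading a: {q9, q13}.
Now take the lambda-closure:
From q9 via lambda: add q8.
From q8 via lambda: add q10.
From q10 via lambda: add q5.
From q5 via lambda: add q1, q2.
From q1 via lambda: add q14.
From q14 via lambda: add q0, q11.
No new states can be added; the closed set is {q0, q1, q2, q5, q8, q9, q10, q11, q13, q14}.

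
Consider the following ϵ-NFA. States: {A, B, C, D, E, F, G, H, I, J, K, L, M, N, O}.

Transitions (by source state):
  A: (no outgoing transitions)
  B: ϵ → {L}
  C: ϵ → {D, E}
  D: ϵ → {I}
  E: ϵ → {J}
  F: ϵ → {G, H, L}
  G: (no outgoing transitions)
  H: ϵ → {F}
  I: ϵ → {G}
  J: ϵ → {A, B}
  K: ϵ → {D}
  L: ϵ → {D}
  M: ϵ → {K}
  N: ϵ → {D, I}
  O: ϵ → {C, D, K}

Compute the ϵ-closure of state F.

Start with {F}.
From F via ϵ: add G, H, L.
From L via ϵ: add D.
From D via ϵ: add I.
No new states can be added; the closed set is {D, F, G, H, I, L}.

{D, F, G, H, I, L}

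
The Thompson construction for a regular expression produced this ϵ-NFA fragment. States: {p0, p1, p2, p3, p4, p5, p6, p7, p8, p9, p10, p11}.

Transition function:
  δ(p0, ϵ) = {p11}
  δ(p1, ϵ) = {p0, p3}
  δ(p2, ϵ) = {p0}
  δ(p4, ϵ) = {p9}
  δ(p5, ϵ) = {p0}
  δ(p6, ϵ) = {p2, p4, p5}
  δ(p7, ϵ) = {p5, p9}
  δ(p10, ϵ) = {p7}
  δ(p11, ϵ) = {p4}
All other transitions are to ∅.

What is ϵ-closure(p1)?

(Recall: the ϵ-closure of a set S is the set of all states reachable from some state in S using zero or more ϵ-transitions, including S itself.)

{p0, p1, p3, p4, p9, p11}

Start with {p1}.
From p1 via ϵ: add p0, p3.
From p0 via ϵ: add p11.
From p11 via ϵ: add p4.
From p4 via ϵ: add p9.
No new states can be added; the closed set is {p0, p1, p3, p4, p9, p11}.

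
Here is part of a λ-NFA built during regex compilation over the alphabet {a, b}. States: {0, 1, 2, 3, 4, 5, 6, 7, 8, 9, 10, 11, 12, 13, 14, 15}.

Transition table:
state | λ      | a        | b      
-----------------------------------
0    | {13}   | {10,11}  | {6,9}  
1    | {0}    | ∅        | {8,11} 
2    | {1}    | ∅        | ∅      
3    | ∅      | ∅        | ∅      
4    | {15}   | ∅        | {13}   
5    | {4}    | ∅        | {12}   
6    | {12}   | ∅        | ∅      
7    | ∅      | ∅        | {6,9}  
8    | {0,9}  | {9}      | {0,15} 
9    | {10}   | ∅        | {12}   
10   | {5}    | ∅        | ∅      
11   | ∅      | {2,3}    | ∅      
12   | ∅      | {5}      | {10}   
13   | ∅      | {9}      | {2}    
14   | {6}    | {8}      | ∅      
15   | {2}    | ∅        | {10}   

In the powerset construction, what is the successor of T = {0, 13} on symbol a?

0 on a → {10, 11}.
13 on a → {9}.
Union after reading a: {9, 10, 11}.
Now take the λ-closure:
From 10 via λ: add 5.
From 5 via λ: add 4.
From 4 via λ: add 15.
From 15 via λ: add 2.
From 2 via λ: add 1.
From 1 via λ: add 0.
From 0 via λ: add 13.
No new states can be added; the closed set is {0, 1, 2, 4, 5, 9, 10, 11, 13, 15}.

{0, 1, 2, 4, 5, 9, 10, 11, 13, 15}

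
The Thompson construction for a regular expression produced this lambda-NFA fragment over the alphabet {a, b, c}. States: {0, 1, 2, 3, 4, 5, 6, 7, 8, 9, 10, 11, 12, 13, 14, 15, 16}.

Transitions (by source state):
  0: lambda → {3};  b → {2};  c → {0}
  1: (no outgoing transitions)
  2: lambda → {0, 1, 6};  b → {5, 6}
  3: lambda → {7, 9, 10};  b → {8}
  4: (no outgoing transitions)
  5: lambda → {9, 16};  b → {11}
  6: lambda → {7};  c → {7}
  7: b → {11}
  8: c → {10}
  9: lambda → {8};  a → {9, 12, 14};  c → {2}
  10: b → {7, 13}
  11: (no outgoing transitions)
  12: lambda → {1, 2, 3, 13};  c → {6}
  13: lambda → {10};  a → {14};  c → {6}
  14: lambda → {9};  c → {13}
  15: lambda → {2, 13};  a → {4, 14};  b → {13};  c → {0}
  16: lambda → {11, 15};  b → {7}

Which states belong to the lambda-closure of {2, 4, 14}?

{0, 1, 2, 3, 4, 6, 7, 8, 9, 10, 14}

Start with {2, 4, 14}.
From 2 via lambda: add 0, 1, 6.
From 14 via lambda: add 9.
From 0 via lambda: add 3.
From 6 via lambda: add 7.
From 9 via lambda: add 8.
From 3 via lambda: add 10.
No new states can be added; the closed set is {0, 1, 2, 3, 4, 6, 7, 8, 9, 10, 14}.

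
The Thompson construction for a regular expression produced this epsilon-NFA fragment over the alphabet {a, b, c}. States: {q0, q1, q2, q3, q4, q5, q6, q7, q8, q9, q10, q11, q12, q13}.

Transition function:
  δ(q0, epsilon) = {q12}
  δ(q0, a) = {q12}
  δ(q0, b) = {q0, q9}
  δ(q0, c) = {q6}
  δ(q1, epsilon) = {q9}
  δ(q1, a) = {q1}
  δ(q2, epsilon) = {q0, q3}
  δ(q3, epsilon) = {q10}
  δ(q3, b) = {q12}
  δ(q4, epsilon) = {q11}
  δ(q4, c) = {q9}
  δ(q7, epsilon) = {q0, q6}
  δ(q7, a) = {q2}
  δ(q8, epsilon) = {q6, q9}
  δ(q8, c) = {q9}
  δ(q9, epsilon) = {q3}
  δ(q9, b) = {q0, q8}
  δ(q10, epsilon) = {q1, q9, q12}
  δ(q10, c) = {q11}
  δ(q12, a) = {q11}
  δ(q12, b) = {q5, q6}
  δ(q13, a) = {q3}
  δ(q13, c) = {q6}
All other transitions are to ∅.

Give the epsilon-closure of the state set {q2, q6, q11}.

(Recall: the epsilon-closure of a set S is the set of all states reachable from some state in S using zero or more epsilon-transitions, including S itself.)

{q0, q1, q2, q3, q6, q9, q10, q11, q12}

Start with {q2, q6, q11}.
From q2 via epsilon: add q0, q3.
From q0 via epsilon: add q12.
From q3 via epsilon: add q10.
From q10 via epsilon: add q1, q9.
No new states can be added; the closed set is {q0, q1, q2, q3, q6, q9, q10, q11, q12}.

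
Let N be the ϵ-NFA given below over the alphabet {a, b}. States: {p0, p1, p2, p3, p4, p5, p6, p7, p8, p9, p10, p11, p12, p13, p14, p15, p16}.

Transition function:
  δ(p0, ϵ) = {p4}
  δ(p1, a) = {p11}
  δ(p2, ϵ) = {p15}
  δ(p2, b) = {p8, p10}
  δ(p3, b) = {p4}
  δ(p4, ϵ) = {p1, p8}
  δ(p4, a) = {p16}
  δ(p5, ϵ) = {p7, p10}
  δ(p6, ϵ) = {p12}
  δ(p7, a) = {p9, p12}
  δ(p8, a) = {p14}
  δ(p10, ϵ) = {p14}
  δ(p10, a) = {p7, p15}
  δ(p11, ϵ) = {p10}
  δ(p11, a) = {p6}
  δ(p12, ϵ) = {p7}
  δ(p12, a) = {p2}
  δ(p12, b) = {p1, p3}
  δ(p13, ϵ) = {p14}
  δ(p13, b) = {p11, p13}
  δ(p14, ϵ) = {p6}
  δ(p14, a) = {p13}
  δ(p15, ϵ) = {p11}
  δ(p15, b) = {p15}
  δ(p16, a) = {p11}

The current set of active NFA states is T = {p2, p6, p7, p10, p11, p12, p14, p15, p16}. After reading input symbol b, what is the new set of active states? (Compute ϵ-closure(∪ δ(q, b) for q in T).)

{p1, p3, p6, p7, p8, p10, p11, p12, p14, p15}

p2 on b → {p8, p10}.
p12 on b → {p1, p3}.
p15 on b → {p15}.
No b-transition from p6, p7, p10, p11, p14, p16.
Union after reading b: {p1, p3, p8, p10, p15}.
Now take the ϵ-closure:
From p10 via ϵ: add p14.
From p15 via ϵ: add p11.
From p14 via ϵ: add p6.
From p6 via ϵ: add p12.
From p12 via ϵ: add p7.
No new states can be added; the closed set is {p1, p3, p6, p7, p8, p10, p11, p12, p14, p15}.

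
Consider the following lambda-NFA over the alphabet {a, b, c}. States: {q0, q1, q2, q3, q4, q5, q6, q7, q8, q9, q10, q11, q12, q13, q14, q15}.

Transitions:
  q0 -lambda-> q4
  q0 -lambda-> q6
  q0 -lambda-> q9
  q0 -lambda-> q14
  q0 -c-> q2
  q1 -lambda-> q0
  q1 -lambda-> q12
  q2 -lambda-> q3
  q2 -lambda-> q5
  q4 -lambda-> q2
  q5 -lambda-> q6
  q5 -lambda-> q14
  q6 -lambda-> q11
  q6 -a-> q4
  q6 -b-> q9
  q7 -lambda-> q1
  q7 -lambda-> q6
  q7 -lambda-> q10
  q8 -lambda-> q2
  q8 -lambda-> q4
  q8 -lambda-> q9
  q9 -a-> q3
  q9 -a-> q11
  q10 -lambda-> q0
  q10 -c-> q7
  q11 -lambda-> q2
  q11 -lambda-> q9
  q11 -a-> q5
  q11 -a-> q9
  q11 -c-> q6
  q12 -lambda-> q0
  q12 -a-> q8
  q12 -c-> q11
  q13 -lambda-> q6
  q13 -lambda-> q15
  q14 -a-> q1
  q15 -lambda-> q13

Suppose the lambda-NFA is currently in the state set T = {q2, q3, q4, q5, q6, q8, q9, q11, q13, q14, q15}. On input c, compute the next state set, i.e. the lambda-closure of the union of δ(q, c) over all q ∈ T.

{q2, q3, q5, q6, q9, q11, q14}

q11 on c → {q6}.
No c-transition from q2, q3, q4, q5, q6, q8, q9, q13, q14, q15.
Union after reading c: {q6}.
Now take the lambda-closure:
From q6 via lambda: add q11.
From q11 via lambda: add q2, q9.
From q2 via lambda: add q3, q5.
From q5 via lambda: add q14.
No new states can be added; the closed set is {q2, q3, q5, q6, q9, q11, q14}.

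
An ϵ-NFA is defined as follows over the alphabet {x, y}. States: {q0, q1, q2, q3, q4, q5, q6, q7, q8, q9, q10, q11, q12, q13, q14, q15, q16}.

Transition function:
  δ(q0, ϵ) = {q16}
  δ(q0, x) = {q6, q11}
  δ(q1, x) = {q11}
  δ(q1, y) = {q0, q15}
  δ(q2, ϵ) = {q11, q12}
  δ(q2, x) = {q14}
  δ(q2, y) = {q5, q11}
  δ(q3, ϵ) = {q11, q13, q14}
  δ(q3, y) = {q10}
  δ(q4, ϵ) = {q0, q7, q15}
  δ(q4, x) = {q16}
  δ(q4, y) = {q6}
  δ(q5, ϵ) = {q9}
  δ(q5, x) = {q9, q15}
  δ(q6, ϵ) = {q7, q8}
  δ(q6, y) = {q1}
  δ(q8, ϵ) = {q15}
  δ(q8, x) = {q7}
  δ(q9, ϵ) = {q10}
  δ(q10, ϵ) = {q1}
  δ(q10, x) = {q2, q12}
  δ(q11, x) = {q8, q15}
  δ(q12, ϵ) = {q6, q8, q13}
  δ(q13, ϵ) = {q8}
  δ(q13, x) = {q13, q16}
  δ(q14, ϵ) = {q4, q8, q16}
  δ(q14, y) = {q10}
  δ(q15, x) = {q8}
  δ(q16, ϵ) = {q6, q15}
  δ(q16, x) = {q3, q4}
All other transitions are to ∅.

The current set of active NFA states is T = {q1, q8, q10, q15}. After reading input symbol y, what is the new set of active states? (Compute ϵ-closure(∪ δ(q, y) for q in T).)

{q0, q6, q7, q8, q15, q16}

q1 on y → {q0, q15}.
No y-transition from q8, q10, q15.
Union after reading y: {q0, q15}.
Now take the ϵ-closure:
From q0 via ϵ: add q16.
From q16 via ϵ: add q6.
From q6 via ϵ: add q7, q8.
No new states can be added; the closed set is {q0, q6, q7, q8, q15, q16}.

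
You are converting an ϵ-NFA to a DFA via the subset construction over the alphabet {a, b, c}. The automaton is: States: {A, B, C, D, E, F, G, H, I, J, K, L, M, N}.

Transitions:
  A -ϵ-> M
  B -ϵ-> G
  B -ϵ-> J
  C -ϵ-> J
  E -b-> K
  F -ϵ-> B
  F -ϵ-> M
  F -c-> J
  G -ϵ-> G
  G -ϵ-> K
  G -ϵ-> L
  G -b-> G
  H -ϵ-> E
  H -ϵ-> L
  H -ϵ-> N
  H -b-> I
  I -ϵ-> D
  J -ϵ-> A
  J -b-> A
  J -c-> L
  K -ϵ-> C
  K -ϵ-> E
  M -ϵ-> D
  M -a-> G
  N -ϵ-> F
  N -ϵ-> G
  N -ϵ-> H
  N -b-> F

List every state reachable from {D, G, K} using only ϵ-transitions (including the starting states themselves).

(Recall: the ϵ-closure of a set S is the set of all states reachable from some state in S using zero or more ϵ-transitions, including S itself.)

Start with {D, G, K}.
From G via ϵ: add L.
From K via ϵ: add C, E.
From C via ϵ: add J.
From J via ϵ: add A.
From A via ϵ: add M.
No new states can be added; the closed set is {A, C, D, E, G, J, K, L, M}.

{A, C, D, E, G, J, K, L, M}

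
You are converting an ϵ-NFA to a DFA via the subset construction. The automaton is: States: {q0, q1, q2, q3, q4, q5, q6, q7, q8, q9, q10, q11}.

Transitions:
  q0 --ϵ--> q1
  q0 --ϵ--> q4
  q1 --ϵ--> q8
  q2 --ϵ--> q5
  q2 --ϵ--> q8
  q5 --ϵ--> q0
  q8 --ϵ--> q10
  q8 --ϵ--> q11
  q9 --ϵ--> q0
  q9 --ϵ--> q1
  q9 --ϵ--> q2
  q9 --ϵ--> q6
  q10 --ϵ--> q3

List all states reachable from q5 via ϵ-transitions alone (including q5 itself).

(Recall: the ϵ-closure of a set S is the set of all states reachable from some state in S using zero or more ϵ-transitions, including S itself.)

Start with {q5}.
From q5 via ϵ: add q0.
From q0 via ϵ: add q1, q4.
From q1 via ϵ: add q8.
From q8 via ϵ: add q10, q11.
From q10 via ϵ: add q3.
No new states can be added; the closed set is {q0, q1, q3, q4, q5, q8, q10, q11}.

{q0, q1, q3, q4, q5, q8, q10, q11}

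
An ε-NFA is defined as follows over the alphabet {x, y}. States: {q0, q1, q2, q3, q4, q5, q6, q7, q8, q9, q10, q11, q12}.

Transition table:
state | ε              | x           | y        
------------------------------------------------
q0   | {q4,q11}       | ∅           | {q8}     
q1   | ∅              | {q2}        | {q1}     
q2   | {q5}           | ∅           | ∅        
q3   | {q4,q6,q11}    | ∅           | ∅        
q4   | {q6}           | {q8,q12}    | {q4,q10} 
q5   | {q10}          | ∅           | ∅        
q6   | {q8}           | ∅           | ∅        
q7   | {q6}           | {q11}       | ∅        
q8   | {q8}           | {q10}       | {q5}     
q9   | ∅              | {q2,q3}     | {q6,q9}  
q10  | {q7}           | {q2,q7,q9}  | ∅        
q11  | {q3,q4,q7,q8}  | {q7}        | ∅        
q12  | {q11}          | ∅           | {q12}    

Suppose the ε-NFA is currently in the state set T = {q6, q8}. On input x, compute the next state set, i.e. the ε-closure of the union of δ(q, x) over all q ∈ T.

{q6, q7, q8, q10}

q8 on x → {q10}.
No x-transition from q6.
Union after reading x: {q10}.
Now take the ε-closure:
From q10 via ε: add q7.
From q7 via ε: add q6.
From q6 via ε: add q8.
No new states can be added; the closed set is {q6, q7, q8, q10}.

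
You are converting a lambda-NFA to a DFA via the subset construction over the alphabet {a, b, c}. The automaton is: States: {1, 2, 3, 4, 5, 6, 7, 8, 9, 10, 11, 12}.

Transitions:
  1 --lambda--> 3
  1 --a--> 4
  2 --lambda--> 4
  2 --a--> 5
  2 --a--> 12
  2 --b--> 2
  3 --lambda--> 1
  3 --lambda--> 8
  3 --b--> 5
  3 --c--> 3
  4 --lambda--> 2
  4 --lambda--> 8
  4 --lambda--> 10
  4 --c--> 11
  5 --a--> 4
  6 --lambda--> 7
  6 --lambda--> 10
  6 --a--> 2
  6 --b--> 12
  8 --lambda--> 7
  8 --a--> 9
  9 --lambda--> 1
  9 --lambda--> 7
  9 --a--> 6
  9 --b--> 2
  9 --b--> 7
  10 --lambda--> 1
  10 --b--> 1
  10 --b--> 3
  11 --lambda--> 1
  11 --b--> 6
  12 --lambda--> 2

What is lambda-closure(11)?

{1, 3, 7, 8, 11}

Start with {11}.
From 11 via lambda: add 1.
From 1 via lambda: add 3.
From 3 via lambda: add 8.
From 8 via lambda: add 7.
No new states can be added; the closed set is {1, 3, 7, 8, 11}.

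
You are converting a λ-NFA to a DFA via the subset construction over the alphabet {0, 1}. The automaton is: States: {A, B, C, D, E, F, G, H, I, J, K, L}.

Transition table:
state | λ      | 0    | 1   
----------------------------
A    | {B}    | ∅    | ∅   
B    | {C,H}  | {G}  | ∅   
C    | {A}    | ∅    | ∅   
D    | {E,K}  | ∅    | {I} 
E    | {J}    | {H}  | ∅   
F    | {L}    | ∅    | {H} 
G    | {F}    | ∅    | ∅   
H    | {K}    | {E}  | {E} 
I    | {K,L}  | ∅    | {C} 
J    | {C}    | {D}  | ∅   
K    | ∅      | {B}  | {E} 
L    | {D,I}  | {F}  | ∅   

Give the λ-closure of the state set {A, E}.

Start with {A, E}.
From A via λ: add B.
From E via λ: add J.
From B via λ: add C, H.
From H via λ: add K.
No new states can be added; the closed set is {A, B, C, E, H, J, K}.

{A, B, C, E, H, J, K}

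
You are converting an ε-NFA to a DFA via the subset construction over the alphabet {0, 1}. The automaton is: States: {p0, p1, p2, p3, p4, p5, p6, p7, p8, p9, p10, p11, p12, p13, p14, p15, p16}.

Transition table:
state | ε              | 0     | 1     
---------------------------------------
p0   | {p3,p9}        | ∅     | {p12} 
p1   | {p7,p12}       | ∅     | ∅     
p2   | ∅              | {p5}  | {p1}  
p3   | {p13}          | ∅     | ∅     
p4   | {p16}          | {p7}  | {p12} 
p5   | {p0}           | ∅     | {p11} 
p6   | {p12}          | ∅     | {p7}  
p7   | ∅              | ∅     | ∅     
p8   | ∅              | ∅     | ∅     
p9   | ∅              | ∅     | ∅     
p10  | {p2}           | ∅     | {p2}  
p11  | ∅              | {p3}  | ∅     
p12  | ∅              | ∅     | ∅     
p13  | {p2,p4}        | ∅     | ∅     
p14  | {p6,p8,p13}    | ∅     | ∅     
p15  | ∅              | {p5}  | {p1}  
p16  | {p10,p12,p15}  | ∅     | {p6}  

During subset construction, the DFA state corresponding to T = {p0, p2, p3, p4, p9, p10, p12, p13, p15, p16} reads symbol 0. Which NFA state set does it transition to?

{p0, p2, p3, p4, p5, p7, p9, p10, p12, p13, p15, p16}

p2 on 0 → {p5}.
p4 on 0 → {p7}.
p15 on 0 → {p5}.
No 0-transition from p0, p3, p9, p10, p12, p13, p16.
Union after reading 0: {p5, p7}.
Now take the ε-closure:
From p5 via ε: add p0.
From p0 via ε: add p3, p9.
From p3 via ε: add p13.
From p13 via ε: add p2, p4.
From p4 via ε: add p16.
From p16 via ε: add p10, p12, p15.
No new states can be added; the closed set is {p0, p2, p3, p4, p5, p7, p9, p10, p12, p13, p15, p16}.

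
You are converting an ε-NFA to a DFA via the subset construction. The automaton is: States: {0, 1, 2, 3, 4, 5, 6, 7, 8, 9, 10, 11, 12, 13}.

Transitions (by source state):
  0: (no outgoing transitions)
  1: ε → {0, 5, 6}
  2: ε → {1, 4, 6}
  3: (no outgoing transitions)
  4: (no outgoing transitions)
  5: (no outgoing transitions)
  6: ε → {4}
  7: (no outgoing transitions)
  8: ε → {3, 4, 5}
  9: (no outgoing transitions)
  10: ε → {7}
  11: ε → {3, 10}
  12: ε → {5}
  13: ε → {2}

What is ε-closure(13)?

Start with {13}.
From 13 via ε: add 2.
From 2 via ε: add 1, 4, 6.
From 1 via ε: add 0, 5.
No new states can be added; the closed set is {0, 1, 2, 4, 5, 6, 13}.

{0, 1, 2, 4, 5, 6, 13}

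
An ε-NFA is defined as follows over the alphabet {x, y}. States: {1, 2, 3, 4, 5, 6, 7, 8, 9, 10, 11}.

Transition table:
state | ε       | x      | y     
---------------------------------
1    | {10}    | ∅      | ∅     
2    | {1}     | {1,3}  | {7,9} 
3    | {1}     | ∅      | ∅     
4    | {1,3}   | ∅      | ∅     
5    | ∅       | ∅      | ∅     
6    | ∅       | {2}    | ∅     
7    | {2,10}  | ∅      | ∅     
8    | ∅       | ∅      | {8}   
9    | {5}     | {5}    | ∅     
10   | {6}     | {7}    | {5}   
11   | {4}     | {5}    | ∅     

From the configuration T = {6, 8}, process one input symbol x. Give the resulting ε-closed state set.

6 on x → {2}.
No x-transition from 8.
Union after reading x: {2}.
Now take the ε-closure:
From 2 via ε: add 1.
From 1 via ε: add 10.
From 10 via ε: add 6.
No new states can be added; the closed set is {1, 2, 6, 10}.

{1, 2, 6, 10}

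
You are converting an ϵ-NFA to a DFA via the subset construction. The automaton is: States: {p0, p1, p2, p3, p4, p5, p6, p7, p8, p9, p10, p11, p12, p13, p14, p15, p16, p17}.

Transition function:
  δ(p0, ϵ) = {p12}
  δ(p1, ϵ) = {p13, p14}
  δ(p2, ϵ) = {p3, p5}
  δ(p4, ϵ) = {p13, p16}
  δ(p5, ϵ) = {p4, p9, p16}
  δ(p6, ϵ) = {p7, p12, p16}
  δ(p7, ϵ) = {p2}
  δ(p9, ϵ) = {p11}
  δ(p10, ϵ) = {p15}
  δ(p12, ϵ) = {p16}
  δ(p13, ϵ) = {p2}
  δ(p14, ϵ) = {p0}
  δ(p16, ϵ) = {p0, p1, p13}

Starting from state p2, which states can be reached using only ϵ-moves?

{p0, p1, p2, p3, p4, p5, p9, p11, p12, p13, p14, p16}

Start with {p2}.
From p2 via ϵ: add p3, p5.
From p5 via ϵ: add p4, p9, p16.
From p4 via ϵ: add p13.
From p9 via ϵ: add p11.
From p16 via ϵ: add p0, p1.
From p0 via ϵ: add p12.
From p1 via ϵ: add p14.
No new states can be added; the closed set is {p0, p1, p2, p3, p4, p5, p9, p11, p12, p13, p14, p16}.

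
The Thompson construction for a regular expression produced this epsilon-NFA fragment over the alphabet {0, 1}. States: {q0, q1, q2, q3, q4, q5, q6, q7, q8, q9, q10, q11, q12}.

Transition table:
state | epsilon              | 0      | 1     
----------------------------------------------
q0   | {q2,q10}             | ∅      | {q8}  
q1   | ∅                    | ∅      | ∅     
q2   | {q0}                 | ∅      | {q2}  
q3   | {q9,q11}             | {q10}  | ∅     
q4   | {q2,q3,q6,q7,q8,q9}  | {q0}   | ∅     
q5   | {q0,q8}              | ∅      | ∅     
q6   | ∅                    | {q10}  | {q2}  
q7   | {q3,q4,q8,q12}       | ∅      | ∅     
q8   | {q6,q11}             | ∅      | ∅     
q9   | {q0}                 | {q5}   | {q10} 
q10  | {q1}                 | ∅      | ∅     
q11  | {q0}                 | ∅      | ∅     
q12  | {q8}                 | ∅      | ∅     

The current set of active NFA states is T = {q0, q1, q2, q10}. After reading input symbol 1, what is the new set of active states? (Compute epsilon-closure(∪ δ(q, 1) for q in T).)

{q0, q1, q2, q6, q8, q10, q11}

q0 on 1 → {q8}.
q2 on 1 → {q2}.
No 1-transition from q1, q10.
Union after reading 1: {q2, q8}.
Now take the epsilon-closure:
From q2 via epsilon: add q0.
From q8 via epsilon: add q6, q11.
From q0 via epsilon: add q10.
From q10 via epsilon: add q1.
No new states can be added; the closed set is {q0, q1, q2, q6, q8, q10, q11}.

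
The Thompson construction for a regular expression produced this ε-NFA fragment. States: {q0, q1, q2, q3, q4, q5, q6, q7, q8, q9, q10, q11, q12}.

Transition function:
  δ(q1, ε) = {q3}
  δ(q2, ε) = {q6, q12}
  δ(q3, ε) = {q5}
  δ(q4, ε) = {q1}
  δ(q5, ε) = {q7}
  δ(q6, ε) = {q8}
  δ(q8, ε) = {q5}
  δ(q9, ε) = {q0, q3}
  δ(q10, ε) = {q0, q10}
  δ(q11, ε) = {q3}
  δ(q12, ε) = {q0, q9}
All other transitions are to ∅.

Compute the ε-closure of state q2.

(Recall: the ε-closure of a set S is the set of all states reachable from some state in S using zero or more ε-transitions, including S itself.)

{q0, q2, q3, q5, q6, q7, q8, q9, q12}

Start with {q2}.
From q2 via ε: add q6, q12.
From q6 via ε: add q8.
From q12 via ε: add q0, q9.
From q8 via ε: add q5.
From q9 via ε: add q3.
From q5 via ε: add q7.
No new states can be added; the closed set is {q0, q2, q3, q5, q6, q7, q8, q9, q12}.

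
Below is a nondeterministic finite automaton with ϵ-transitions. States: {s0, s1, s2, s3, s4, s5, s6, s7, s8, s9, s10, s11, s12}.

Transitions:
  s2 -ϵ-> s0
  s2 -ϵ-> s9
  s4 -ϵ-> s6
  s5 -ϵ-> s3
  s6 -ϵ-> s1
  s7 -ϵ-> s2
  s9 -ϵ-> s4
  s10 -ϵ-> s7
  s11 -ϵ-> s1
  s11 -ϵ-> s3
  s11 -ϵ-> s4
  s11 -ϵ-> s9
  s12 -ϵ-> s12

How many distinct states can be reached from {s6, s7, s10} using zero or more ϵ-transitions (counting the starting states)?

8

Start with {s6, s7, s10}.
From s6 via ϵ: add s1.
From s7 via ϵ: add s2.
From s2 via ϵ: add s0, s9.
From s9 via ϵ: add s4.
ϵ-closure = {s0, s1, s2, s4, s6, s7, s9, s10}, which has 8 states.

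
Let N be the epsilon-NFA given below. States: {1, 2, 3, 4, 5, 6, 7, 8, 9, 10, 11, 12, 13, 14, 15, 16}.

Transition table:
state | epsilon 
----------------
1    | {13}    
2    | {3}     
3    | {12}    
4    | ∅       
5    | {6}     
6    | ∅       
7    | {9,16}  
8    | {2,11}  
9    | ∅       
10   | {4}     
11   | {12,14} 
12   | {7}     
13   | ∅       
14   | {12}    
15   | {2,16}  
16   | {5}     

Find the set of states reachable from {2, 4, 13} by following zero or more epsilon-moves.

Start with {2, 4, 13}.
From 2 via epsilon: add 3.
From 3 via epsilon: add 12.
From 12 via epsilon: add 7.
From 7 via epsilon: add 9, 16.
From 16 via epsilon: add 5.
From 5 via epsilon: add 6.
No new states can be added; the closed set is {2, 3, 4, 5, 6, 7, 9, 12, 13, 16}.

{2, 3, 4, 5, 6, 7, 9, 12, 13, 16}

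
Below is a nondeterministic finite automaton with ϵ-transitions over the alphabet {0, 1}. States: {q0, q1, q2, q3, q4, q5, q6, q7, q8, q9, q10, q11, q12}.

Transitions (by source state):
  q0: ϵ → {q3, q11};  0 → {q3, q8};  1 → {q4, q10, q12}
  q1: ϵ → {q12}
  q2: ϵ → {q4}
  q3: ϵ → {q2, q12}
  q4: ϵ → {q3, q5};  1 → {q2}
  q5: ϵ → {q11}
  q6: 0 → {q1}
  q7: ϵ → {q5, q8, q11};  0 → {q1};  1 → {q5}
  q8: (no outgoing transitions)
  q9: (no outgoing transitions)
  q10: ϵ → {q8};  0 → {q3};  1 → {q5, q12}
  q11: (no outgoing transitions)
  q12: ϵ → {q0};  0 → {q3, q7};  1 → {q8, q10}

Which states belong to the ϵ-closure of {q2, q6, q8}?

{q0, q2, q3, q4, q5, q6, q8, q11, q12}

Start with {q2, q6, q8}.
From q2 via ϵ: add q4.
From q4 via ϵ: add q3, q5.
From q3 via ϵ: add q12.
From q5 via ϵ: add q11.
From q12 via ϵ: add q0.
No new states can be added; the closed set is {q0, q2, q3, q4, q5, q6, q8, q11, q12}.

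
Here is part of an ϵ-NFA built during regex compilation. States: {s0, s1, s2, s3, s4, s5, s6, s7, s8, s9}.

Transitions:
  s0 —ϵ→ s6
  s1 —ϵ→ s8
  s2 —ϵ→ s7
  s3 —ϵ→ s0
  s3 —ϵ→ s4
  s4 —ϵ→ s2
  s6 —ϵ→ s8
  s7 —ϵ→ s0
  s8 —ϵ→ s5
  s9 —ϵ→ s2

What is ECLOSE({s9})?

{s0, s2, s5, s6, s7, s8, s9}

Start with {s9}.
From s9 via ϵ: add s2.
From s2 via ϵ: add s7.
From s7 via ϵ: add s0.
From s0 via ϵ: add s6.
From s6 via ϵ: add s8.
From s8 via ϵ: add s5.
No new states can be added; the closed set is {s0, s2, s5, s6, s7, s8, s9}.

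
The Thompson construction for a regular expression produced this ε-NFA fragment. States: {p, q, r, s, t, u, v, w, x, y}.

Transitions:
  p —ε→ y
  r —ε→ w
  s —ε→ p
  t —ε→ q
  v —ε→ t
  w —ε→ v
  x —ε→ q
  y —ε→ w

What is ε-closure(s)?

{p, q, s, t, v, w, y}

Start with {s}.
From s via ε: add p.
From p via ε: add y.
From y via ε: add w.
From w via ε: add v.
From v via ε: add t.
From t via ε: add q.
No new states can be added; the closed set is {p, q, s, t, v, w, y}.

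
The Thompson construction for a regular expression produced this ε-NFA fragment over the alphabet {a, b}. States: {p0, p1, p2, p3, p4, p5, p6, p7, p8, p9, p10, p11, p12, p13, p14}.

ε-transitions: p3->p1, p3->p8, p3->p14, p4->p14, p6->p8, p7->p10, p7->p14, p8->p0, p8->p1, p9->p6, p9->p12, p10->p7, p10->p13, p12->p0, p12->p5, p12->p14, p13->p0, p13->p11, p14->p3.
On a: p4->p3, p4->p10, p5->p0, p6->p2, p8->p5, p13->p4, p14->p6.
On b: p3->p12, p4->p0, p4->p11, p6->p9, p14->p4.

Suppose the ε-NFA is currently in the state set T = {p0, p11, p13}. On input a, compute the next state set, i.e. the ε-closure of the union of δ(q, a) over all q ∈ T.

{p0, p1, p3, p4, p8, p14}

p13 on a → {p4}.
No a-transition from p0, p11.
Union after reading a: {p4}.
Now take the ε-closure:
From p4 via ε: add p14.
From p14 via ε: add p3.
From p3 via ε: add p1, p8.
From p8 via ε: add p0.
No new states can be added; the closed set is {p0, p1, p3, p4, p8, p14}.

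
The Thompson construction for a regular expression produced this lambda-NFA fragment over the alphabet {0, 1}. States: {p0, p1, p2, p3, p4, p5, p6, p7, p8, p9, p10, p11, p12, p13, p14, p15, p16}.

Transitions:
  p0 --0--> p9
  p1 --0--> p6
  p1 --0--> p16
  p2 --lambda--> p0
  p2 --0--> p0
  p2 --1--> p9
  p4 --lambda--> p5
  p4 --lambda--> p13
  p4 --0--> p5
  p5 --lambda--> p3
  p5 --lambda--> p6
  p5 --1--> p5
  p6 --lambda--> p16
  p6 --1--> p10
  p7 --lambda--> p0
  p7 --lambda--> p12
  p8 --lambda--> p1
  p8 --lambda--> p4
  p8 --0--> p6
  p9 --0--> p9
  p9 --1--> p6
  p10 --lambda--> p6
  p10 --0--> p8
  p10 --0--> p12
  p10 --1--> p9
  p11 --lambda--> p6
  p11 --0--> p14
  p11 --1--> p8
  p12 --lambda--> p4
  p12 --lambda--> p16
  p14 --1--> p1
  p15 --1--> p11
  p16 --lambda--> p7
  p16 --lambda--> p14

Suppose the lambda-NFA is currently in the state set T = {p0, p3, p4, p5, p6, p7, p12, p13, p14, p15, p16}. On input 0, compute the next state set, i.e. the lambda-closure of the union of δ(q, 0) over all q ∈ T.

{p0, p3, p4, p5, p6, p7, p9, p12, p13, p14, p16}

p0 on 0 → {p9}.
p4 on 0 → {p5}.
No 0-transition from p3, p5, p6, p7, p12, p13, p14, p15, p16.
Union after reading 0: {p5, p9}.
Now take the lambda-closure:
From p5 via lambda: add p3, p6.
From p6 via lambda: add p16.
From p16 via lambda: add p7, p14.
From p7 via lambda: add p0, p12.
From p12 via lambda: add p4.
From p4 via lambda: add p13.
No new states can be added; the closed set is {p0, p3, p4, p5, p6, p7, p9, p12, p13, p14, p16}.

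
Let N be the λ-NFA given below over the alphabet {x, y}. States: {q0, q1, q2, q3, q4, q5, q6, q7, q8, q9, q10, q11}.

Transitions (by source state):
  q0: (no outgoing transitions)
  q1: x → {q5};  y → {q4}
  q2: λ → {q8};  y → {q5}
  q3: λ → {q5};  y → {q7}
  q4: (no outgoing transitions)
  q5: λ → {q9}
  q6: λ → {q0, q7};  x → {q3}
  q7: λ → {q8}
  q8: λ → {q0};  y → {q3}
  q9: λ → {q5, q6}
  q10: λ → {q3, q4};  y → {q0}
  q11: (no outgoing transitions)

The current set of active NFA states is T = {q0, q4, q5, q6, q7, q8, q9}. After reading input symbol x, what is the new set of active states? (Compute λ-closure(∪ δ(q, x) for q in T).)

q6 on x → {q3}.
No x-transition from q0, q4, q5, q7, q8, q9.
Union after reading x: {q3}.
Now take the λ-closure:
From q3 via λ: add q5.
From q5 via λ: add q9.
From q9 via λ: add q6.
From q6 via λ: add q0, q7.
From q7 via λ: add q8.
No new states can be added; the closed set is {q0, q3, q5, q6, q7, q8, q9}.

{q0, q3, q5, q6, q7, q8, q9}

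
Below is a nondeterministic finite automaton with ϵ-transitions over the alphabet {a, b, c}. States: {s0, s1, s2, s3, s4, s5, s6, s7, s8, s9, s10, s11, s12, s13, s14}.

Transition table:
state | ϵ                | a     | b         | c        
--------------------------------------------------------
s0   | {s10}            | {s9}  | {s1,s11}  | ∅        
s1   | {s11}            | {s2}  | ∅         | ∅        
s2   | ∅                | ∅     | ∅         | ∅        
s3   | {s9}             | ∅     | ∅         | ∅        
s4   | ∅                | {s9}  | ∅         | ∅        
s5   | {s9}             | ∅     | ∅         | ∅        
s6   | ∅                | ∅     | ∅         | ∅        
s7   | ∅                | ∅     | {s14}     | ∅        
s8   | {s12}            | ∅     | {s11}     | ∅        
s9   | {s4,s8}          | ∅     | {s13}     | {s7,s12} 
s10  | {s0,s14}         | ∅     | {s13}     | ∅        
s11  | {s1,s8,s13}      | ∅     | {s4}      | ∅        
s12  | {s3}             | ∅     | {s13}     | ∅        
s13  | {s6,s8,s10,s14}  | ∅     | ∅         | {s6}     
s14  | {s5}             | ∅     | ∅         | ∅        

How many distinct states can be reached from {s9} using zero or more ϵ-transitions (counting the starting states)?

5

Start with {s9}.
From s9 via ϵ: add s4, s8.
From s8 via ϵ: add s12.
From s12 via ϵ: add s3.
ϵ-closure = {s3, s4, s8, s9, s12}, which has 5 states.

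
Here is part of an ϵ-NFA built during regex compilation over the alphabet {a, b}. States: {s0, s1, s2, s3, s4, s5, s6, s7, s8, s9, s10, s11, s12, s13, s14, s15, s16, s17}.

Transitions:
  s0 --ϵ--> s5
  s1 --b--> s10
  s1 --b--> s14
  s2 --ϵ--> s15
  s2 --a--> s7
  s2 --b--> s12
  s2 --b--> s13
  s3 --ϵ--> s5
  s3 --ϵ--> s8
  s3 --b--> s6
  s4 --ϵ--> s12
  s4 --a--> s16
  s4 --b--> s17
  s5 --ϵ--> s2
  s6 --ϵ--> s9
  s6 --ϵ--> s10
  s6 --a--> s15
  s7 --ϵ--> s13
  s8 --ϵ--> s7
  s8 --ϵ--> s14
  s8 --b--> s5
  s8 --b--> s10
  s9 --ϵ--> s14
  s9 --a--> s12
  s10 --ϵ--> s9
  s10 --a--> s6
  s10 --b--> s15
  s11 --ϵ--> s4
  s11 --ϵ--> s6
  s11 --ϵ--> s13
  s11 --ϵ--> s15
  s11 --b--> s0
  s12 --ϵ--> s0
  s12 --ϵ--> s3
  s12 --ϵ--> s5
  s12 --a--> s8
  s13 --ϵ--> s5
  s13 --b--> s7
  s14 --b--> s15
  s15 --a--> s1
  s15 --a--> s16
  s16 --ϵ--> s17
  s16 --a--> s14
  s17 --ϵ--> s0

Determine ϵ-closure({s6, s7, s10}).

{s2, s5, s6, s7, s9, s10, s13, s14, s15}

Start with {s6, s7, s10}.
From s6 via ϵ: add s9.
From s7 via ϵ: add s13.
From s9 via ϵ: add s14.
From s13 via ϵ: add s5.
From s5 via ϵ: add s2.
From s2 via ϵ: add s15.
No new states can be added; the closed set is {s2, s5, s6, s7, s9, s10, s13, s14, s15}.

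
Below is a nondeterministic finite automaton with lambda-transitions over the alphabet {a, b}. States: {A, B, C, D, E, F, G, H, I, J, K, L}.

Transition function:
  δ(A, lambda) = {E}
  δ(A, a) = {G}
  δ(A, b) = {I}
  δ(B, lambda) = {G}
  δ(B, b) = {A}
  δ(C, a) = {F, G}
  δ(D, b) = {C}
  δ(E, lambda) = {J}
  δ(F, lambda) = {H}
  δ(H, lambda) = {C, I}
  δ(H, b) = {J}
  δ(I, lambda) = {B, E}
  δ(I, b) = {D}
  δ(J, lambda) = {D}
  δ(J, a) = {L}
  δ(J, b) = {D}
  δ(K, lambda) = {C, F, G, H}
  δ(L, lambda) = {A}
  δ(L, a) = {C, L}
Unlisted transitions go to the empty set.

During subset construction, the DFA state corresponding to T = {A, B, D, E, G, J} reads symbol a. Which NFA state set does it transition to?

A on a → {G}.
J on a → {L}.
No a-transition from B, D, E, G.
Union after reading a: {G, L}.
Now take the lambda-closure:
From L via lambda: add A.
From A via lambda: add E.
From E via lambda: add J.
From J via lambda: add D.
No new states can be added; the closed set is {A, D, E, G, J, L}.

{A, D, E, G, J, L}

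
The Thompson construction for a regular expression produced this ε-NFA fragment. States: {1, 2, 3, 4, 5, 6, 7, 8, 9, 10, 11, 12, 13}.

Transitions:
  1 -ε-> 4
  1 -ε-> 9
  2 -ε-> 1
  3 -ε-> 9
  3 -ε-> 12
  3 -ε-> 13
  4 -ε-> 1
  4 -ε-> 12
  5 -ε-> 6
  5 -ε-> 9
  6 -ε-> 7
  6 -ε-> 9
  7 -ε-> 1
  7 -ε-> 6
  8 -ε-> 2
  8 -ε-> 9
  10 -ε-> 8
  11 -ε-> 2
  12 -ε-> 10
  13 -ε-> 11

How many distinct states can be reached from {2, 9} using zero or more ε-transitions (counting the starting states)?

Start with {2, 9}.
From 2 via ε: add 1.
From 1 via ε: add 4.
From 4 via ε: add 12.
From 12 via ε: add 10.
From 10 via ε: add 8.
ε-closure = {1, 2, 4, 8, 9, 10, 12}, which has 7 states.

7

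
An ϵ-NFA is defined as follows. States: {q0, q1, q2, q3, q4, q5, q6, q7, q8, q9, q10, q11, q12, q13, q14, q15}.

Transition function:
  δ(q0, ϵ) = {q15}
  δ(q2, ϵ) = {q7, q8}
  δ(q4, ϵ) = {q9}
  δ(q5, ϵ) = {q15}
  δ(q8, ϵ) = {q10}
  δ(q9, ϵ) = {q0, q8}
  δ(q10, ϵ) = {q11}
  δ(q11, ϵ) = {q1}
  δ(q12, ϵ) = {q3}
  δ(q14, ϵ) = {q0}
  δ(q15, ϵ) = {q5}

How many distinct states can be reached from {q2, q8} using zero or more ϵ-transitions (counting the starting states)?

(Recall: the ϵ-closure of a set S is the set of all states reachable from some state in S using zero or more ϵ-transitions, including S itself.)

Start with {q2, q8}.
From q2 via ϵ: add q7.
From q8 via ϵ: add q10.
From q10 via ϵ: add q11.
From q11 via ϵ: add q1.
ϵ-closure = {q1, q2, q7, q8, q10, q11}, which has 6 states.

6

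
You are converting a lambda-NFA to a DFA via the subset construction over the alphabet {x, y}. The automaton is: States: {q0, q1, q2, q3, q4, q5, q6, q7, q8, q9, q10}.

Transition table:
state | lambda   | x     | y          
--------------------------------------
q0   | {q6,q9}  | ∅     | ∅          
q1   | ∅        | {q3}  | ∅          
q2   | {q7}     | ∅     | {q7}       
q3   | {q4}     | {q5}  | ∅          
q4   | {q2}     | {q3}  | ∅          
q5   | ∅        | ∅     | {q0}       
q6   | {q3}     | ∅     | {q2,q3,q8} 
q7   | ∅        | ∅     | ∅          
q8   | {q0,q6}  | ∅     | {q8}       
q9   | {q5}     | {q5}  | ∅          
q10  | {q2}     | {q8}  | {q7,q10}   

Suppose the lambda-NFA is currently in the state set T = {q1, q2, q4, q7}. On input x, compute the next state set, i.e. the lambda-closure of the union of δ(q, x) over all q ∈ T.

q1 on x → {q3}.
q4 on x → {q3}.
No x-transition from q2, q7.
Union after reading x: {q3}.
Now take the lambda-closure:
From q3 via lambda: add q4.
From q4 via lambda: add q2.
From q2 via lambda: add q7.
No new states can be added; the closed set is {q2, q3, q4, q7}.

{q2, q3, q4, q7}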